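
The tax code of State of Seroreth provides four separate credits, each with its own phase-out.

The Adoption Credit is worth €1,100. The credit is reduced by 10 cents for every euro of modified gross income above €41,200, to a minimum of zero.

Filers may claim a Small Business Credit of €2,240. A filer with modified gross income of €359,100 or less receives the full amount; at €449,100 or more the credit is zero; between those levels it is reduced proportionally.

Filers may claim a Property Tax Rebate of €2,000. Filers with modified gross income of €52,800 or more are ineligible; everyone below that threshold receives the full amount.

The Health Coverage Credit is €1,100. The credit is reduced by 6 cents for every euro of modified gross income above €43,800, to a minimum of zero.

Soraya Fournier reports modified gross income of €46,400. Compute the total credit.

€5,764

Adoption Credit: 10% of the €5,200 excess over €41,200 is €520; credit = €1,100 − €520 = €580.
Small Business Credit: €46,400 is at or below the €359,100 threshold, so the full €2,240 applies.
Property Tax Rebate: €46,400 is below the €52,800 cutoff, so the full €2,000 applies.
Health Coverage Credit: 6% of the €2,600 excess over €43,800 is €156; credit = €1,100 − €156 = €944.
Total: €580 + €2,240 + €2,000 + €944 = €5,764.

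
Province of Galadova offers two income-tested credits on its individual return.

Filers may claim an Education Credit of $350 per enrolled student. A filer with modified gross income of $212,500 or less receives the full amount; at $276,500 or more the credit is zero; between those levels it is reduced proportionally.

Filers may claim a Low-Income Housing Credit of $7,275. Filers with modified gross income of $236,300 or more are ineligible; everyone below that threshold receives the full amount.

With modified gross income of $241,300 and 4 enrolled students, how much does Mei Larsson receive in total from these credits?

$770

Education Credit: base = 4 × $350 = $1,400. $241,300 is $28,800 into a $64,000 phase-out range, leaving 35,200/64,000 of the credit: $1,400 × 35,200/64,000 = $770.
Low-Income Housing Credit: $241,300 meets or exceeds the $236,300 cutoff, so the credit is $0.
Total: $770 + $0 = $770.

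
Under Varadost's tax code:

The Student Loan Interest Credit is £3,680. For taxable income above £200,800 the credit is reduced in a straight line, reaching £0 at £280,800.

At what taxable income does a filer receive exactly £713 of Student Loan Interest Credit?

£713 is 713/3,680 of the full £3,680, so 2,967/3,680 of the £80,000 range has been used: income = £200,800 + £80,000 × 2,967/3,680 = £265,300.

£265,300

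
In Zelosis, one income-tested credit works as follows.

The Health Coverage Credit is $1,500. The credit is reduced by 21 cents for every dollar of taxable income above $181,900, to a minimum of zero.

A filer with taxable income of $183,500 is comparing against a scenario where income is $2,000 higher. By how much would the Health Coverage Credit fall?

$420

At $183,500 — 21% of the $1,600 excess over $181,900 is $336; credit = $1,500 − $336 = $1,164.
At $185,500 — 21% of the $3,600 excess over $181,900 is $756; credit = $1,500 − $756 = $744.
Lost: $1,164 − $744 = $420.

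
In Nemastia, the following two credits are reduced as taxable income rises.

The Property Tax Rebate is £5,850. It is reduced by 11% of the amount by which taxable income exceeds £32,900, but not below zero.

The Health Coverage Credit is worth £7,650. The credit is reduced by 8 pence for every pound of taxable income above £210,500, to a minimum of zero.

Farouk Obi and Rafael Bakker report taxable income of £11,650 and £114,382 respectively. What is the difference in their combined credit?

Farouk (£11,650): Property Tax Rebate: £11,650 is at or below the £32,900 threshold, so the full £5,850 applies. Health Coverage Credit: £11,650 is at or below the £210,500 threshold, so the full £7,650 applies. total £5,850 + £7,650 = £13,500
Rafael (£114,382): Property Tax Rebate: 11% of the £81,482 excess over £32,900 is £8,963.02 ≥ base, so the credit is £0. Health Coverage Credit: £114,382 is at or below the £210,500 threshold, so the full £7,650 applies. total £0 + £7,650 = £7,650
Difference: |£13,500 − £7,650| = £5,850.

£5,850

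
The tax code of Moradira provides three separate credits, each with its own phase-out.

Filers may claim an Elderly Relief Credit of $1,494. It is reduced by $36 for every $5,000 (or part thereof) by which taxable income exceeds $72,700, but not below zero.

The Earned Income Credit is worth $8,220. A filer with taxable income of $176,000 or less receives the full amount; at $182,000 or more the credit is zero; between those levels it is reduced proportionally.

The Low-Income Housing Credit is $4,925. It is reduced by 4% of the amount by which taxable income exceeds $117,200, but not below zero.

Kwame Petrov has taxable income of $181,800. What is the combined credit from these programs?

$3,317

Elderly Relief Credit: income exceeds $72,700 by $109,100, which is 22 full-or-partial $5,000 increments; reduction = 22 × $36 = $792, leaving $702.
Earned Income Credit: $181,800 is $5,800 into a $6,000 phase-out range, leaving 200/6,000 of the credit: $8,220 × 200/6,000 = $274.
Low-Income Housing Credit: 4% of the $64,600 excess over $117,200 is $2,584; credit = $4,925 − $2,584 = $2,341.
Total: $702 + $274 + $2,341 = $3,317.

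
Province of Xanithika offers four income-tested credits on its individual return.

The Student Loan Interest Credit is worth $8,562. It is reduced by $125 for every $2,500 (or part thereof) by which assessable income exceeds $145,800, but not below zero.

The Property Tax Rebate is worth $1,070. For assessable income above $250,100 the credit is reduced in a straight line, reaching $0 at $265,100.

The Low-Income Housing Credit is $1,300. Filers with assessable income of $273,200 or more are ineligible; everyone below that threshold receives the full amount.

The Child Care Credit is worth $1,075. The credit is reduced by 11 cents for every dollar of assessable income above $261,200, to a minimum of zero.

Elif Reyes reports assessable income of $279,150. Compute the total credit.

$1,812

Student Loan Interest Credit: income exceeds $145,800 by $133,350, which is 54 full-or-partial $2,500 increments; reduction = 54 × $125 = $6,750, leaving $1,812.
Property Tax Rebate: $279,150 is at or above $265,100, so the credit is $0.
Low-Income Housing Credit: $279,150 meets or exceeds the $273,200 cutoff, so the credit is $0.
Child Care Credit: 11% of the $17,950 excess over $261,200 is $1,974.50 ≥ base, so the credit is $0.
Total: $1,812 + $0 + $0 + $0 = $1,812.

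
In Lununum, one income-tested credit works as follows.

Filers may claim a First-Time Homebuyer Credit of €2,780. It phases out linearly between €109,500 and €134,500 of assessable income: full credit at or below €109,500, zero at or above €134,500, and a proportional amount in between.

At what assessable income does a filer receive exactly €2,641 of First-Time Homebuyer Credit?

€110,750

€2,641 is 2,641/2,780 of the full €2,780, so 139/2,780 of the €25,000 range has been used: income = €109,500 + €25,000 × 139/2,780 = €110,750.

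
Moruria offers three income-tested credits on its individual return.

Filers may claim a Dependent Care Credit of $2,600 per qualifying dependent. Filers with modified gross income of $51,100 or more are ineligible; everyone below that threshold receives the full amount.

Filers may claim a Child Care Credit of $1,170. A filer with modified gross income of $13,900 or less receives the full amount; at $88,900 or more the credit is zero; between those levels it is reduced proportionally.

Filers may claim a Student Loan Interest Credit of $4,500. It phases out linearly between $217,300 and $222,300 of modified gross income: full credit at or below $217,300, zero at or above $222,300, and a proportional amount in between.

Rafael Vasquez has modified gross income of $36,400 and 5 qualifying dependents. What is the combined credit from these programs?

$18,319

Dependent Care Credit: base = 5 × $2,600 = $13,000. $36,400 is below the $51,100 cutoff, so the full $13,000 applies.
Child Care Credit: $36,400 is $22,500 into a $75,000 phase-out range, leaving 52,500/75,000 of the credit: $1,170 × 52,500/75,000 = $819.
Student Loan Interest Credit: $36,400 is at or below the $217,300 threshold, so the full $4,500 applies.
Total: $13,000 + $819 + $4,500 = $18,319.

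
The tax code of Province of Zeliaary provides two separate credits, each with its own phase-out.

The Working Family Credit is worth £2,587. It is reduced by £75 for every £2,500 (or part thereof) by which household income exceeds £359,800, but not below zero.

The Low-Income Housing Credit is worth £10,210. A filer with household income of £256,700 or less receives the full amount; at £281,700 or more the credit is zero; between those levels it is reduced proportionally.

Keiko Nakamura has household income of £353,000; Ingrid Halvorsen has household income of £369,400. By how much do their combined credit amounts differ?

£300

Keiko (£353,000): Working Family Credit: £353,000 is at or below the £359,800 threshold, so the full £2,587 applies. Low-Income Housing Credit: £353,000 is at or above £281,700, so the credit is £0. total £2,587 + £0 = £2,587
Ingrid (£369,400): Working Family Credit: income exceeds £359,800 by £9,600, which is 4 full-or-partial £2,500 increments; reduction = 4 × £75 = £300, leaving £2,287. Low-Income Housing Credit: £369,400 is at or above £281,700, so the credit is £0. total £2,287 + £0 = £2,287
Difference: |£2,587 − £2,287| = £300.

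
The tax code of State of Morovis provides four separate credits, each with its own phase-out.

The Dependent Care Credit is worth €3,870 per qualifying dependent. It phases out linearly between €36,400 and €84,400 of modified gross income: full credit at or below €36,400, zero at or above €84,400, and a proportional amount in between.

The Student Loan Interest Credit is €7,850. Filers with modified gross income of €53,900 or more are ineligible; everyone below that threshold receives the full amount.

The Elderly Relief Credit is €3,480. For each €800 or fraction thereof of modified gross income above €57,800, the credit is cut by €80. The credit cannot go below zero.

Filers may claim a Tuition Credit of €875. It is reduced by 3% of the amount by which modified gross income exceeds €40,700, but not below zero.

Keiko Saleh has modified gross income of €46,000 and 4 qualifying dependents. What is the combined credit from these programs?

€24,430

Dependent Care Credit: base = 4 × €3,870 = €15,480. €46,000 is €9,600 into a €48,000 phase-out range, leaving 38,400/48,000 of the credit: €15,480 × 38,400/48,000 = €12,384.
Student Loan Interest Credit: €46,000 is below the €53,900 cutoff, so the full €7,850 applies.
Elderly Relief Credit: €46,000 is at or below the €57,800 threshold, so the full €3,480 applies.
Tuition Credit: 3% of the €5,300 excess over €40,700 is €159; credit = €875 − €159 = €716.
Total: €12,384 + €7,850 + €3,480 + €716 = €24,430.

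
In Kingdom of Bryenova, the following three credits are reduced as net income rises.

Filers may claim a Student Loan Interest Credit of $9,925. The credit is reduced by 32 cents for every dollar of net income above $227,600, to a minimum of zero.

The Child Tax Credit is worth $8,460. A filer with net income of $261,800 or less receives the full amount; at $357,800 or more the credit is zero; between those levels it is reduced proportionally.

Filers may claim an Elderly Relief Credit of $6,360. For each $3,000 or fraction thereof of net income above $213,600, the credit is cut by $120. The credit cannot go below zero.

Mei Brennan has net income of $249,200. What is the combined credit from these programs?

Student Loan Interest Credit: 32% of the $21,600 excess over $227,600 is $6,912; credit = $9,925 − $6,912 = $3,013.
Child Tax Credit: $249,200 is at or below the $261,800 threshold, so the full $8,460 applies.
Elderly Relief Credit: income exceeds $213,600 by $35,600, which is 12 full-or-partial $3,000 increments; reduction = 12 × $120 = $1,440, leaving $4,920.
Total: $3,013 + $8,460 + $4,920 = $16,393.

$16,393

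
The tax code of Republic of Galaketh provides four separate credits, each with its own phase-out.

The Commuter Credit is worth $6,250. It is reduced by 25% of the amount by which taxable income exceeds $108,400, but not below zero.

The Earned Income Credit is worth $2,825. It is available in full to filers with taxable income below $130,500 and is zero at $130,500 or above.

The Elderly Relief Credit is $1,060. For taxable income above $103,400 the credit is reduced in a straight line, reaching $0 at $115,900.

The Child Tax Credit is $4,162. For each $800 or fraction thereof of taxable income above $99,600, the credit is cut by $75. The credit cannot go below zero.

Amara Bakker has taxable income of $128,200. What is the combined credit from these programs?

$5,587

Commuter Credit: 25% of the $19,800 excess over $108,400 is $4,950; credit = $6,250 − $4,950 = $1,300.
Earned Income Credit: $128,200 is below the $130,500 cutoff, so the full $2,825 applies.
Elderly Relief Credit: $128,200 is at or above $115,900, so the credit is $0.
Child Tax Credit: income exceeds $99,600 by $28,600, which is 36 full-or-partial $800 increments; reduction = 36 × $75 = $2,700, leaving $1,462.
Total: $1,300 + $2,825 + $0 + $1,462 = $5,587.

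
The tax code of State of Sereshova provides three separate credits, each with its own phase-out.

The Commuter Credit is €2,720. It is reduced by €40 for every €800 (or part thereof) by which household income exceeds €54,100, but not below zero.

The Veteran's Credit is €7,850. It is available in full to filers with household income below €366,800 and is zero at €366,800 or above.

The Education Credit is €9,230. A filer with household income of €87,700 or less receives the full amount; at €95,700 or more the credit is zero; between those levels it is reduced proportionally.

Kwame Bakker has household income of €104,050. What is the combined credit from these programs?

€8,050

Commuter Credit: income exceeds €54,100 by €49,950, which is 63 full-or-partial €800 increments; reduction = 63 × €40 = €2,520, leaving €200.
Veteran's Credit: €104,050 is below the €366,800 cutoff, so the full €7,850 applies.
Education Credit: €104,050 is at or above €95,700, so the credit is €0.
Total: €200 + €7,850 + €0 = €8,050.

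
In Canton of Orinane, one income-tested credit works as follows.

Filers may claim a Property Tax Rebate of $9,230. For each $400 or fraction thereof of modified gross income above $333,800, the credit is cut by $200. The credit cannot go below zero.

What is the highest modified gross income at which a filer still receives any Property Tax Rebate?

After 46 increments the reduction is 46 × $200 = $9,200, leaving $30; one more increment wipes it out. Increment 46 ends at excess 46 × $400 = $18,400, so the highest qualifying income is $333,800 + $18,400 = $352,200.

$352,200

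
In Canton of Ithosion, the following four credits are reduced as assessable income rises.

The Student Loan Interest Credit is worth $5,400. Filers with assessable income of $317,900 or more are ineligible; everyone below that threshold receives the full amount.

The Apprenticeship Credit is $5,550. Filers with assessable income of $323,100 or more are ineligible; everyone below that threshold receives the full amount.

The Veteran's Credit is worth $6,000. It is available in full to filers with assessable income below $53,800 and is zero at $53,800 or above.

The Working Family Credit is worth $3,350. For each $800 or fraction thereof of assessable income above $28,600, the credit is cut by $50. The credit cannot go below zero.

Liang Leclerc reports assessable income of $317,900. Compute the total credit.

Student Loan Interest Credit: $317,900 meets or exceeds the $317,900 cutoff, so the credit is $0.
Apprenticeship Credit: $317,900 is below the $323,100 cutoff, so the full $5,550 applies.
Veteran's Credit: $317,900 meets or exceeds the $53,800 cutoff, so the credit is $0.
Working Family Credit: income exceeds $28,600 by $289,300 → 362 increments × $50 = $18,100 ≥ base, so the credit is $0.
Total: $0 + $5,550 + $0 + $0 = $5,550.

$5,550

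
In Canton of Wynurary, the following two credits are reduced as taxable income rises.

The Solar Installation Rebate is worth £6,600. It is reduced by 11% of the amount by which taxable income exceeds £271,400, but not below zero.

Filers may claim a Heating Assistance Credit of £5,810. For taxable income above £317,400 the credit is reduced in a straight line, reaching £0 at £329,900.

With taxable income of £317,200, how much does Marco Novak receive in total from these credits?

Solar Installation Rebate: 11% of the £45,800 excess over £271,400 is £5,038; credit = £6,600 − £5,038 = £1,562.
Heating Assistance Credit: £317,200 is at or below the £317,400 threshold, so the full £5,810 applies.
Total: £1,562 + £5,810 = £7,372.

£7,372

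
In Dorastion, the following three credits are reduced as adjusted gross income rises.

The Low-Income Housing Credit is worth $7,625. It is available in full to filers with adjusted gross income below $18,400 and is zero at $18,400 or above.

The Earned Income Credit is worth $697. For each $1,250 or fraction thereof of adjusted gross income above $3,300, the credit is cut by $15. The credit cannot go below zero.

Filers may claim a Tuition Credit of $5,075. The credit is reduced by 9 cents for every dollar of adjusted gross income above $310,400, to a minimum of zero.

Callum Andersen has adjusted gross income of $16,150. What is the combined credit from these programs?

$13,232

Low-Income Housing Credit: $16,150 is below the $18,400 cutoff, so the full $7,625 applies.
Earned Income Credit: income exceeds $3,300 by $12,850, which is 11 full-or-partial $1,250 increments; reduction = 11 × $15 = $165, leaving $532.
Tuition Credit: $16,150 is at or below the $310,400 threshold, so the full $5,075 applies.
Total: $7,625 + $532 + $5,075 = $13,232.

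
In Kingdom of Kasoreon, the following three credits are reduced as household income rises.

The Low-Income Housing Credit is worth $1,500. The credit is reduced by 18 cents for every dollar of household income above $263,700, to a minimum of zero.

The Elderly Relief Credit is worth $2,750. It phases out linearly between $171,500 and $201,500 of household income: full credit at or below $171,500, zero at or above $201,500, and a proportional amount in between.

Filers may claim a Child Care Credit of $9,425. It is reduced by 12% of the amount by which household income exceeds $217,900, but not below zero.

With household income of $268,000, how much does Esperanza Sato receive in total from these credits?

Low-Income Housing Credit: 18% of the $4,300 excess over $263,700 is $774; credit = $1,500 − $774 = $726.
Elderly Relief Credit: $268,000 is at or above $201,500, so the credit is $0.
Child Care Credit: 12% of the $50,100 excess over $217,900 is $6,012; credit = $9,425 − $6,012 = $3,413.
Total: $726 + $0 + $3,413 = $4,139.

$4,139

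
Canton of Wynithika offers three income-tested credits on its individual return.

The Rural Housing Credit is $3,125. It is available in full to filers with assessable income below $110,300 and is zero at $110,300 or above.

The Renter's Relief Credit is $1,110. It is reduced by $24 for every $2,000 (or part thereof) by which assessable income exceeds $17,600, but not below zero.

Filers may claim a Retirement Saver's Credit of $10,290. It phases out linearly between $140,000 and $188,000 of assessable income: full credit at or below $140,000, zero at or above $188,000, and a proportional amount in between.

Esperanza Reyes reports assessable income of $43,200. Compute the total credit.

Rural Housing Credit: $43,200 is below the $110,300 cutoff, so the full $3,125 applies.
Renter's Relief Credit: income exceeds $17,600 by $25,600, which is 13 full-or-partial $2,000 increments; reduction = 13 × $24 = $312, leaving $798.
Retirement Saver's Credit: $43,200 is at or below the $140,000 threshold, so the full $10,290 applies.
Total: $3,125 + $798 + $10,290 = $14,213.

$14,213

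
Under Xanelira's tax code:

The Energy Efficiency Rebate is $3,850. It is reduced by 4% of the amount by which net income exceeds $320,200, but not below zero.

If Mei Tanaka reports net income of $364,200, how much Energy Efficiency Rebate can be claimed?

Energy Efficiency Rebate: 4% of the $44,000 excess over $320,200 is $1,760; credit = $3,850 − $1,760 = $2,090.

$2,090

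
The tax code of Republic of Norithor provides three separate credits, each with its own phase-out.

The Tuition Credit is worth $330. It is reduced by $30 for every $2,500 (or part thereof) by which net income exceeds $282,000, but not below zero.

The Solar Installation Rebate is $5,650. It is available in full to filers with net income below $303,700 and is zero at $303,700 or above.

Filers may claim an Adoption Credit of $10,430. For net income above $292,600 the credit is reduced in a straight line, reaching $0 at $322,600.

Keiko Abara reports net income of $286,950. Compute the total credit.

$16,350

Tuition Credit: income exceeds $282,000 by $4,950, which is 2 full-or-partial $2,500 increments; reduction = 2 × $30 = $60, leaving $270.
Solar Installation Rebate: $286,950 is below the $303,700 cutoff, so the full $5,650 applies.
Adoption Credit: $286,950 is at or below the $292,600 threshold, so the full $10,430 applies.
Total: $270 + $5,650 + $10,430 = $16,350.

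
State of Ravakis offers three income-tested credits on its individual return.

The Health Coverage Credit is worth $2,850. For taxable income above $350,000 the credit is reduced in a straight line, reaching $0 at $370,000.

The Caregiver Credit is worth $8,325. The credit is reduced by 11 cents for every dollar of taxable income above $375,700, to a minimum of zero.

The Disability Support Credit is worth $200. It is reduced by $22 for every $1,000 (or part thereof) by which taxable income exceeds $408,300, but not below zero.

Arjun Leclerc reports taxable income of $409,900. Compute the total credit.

Health Coverage Credit: $409,900 is at or above $370,000, so the credit is $0.
Caregiver Credit: 11% of the $34,200 excess over $375,700 is $3,762; credit = $8,325 − $3,762 = $4,563.
Disability Support Credit: income exceeds $408,300 by $1,600, which is 2 full-or-partial $1,000 increments; reduction = 2 × $22 = $44, leaving $156.
Total: $0 + $4,563 + $156 = $4,719.

$4,719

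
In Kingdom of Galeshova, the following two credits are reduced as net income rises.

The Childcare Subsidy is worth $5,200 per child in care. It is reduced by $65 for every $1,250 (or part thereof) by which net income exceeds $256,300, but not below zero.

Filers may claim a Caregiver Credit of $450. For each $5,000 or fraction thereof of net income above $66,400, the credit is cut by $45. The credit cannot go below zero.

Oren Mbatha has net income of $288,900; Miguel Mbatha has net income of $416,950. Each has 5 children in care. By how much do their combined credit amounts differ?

Oren ($288,900): Childcare Subsidy: base = 5 × $5,200 = $26,000. income exceeds $256,300 by $32,600, which is 27 full-or-partial $1,250 increments; reduction = 27 × $65 = $1,755, leaving $24,245. Caregiver Credit: income exceeds $66,400 by $222,500 → 45 increments × $45 = $2,025 ≥ base, so the credit is $0. total $24,245 + $0 = $24,245
Miguel ($416,950): Childcare Subsidy: base = 5 × $5,200 = $26,000. income exceeds $256,300 by $160,650, which is 129 full-or-partial $1,250 increments; reduction = 129 × $65 = $8,385, leaving $17,615. Caregiver Credit: income exceeds $66,400 by $350,550 → 71 increments × $45 = $3,195 ≥ base, so the credit is $0. total $17,615 + $0 = $17,615
Difference: |$24,245 − $17,615| = $6,630.

$6,630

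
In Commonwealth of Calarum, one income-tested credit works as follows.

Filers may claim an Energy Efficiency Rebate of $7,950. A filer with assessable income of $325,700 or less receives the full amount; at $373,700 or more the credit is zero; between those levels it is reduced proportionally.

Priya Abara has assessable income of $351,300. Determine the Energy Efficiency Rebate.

$3,710

Energy Efficiency Rebate: $351,300 is $25,600 into a $48,000 phase-out range, leaving 22,400/48,000 of the credit: $7,950 × 22,400/48,000 = $3,710.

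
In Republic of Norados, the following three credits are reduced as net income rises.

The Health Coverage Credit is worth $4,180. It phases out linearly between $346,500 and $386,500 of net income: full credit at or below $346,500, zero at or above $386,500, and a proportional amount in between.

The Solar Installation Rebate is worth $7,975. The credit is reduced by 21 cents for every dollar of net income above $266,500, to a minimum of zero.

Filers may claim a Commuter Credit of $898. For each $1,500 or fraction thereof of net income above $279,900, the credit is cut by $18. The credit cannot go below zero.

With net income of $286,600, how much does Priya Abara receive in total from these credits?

$8,742

Health Coverage Credit: $286,600 is at or below the $346,500 threshold, so the full $4,180 applies.
Solar Installation Rebate: 21% of the $20,100 excess over $266,500 is $4,221; credit = $7,975 − $4,221 = $3,754.
Commuter Credit: income exceeds $279,900 by $6,700, which is 5 full-or-partial $1,500 increments; reduction = 5 × $18 = $90, leaving $808.
Total: $4,180 + $3,754 + $808 = $8,742.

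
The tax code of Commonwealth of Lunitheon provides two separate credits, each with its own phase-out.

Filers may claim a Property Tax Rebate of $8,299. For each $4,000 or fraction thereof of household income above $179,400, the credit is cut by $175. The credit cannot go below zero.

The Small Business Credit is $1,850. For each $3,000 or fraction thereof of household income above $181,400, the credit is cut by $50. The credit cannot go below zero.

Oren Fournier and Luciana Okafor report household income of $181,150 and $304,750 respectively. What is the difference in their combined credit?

$7,275

Oren ($181,150): Property Tax Rebate: income exceeds $179,400 by $1,750, which is 1 full-or-partial $4,000 increment; reduction = 1 × $175 = $175, leaving $8,124. Small Business Credit: $181,150 is at or below the $181,400 threshold, so the full $1,850 applies. total $8,124 + $1,850 = $9,974
Luciana ($304,750): Property Tax Rebate: income exceeds $179,400 by $125,350, which is 32 full-or-partial $4,000 increments; reduction = 32 × $175 = $5,600, leaving $2,699. Small Business Credit: income exceeds $181,400 by $123,350 → 42 increments × $50 = $2,100 ≥ base, so the credit is $0. total $2,699 + $0 = $2,699
Difference: |$9,974 − $2,699| = $7,275.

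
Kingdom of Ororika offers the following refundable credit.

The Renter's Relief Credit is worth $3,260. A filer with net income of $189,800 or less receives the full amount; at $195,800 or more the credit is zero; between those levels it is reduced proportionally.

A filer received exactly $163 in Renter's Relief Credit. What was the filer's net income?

$195,500

$163 is 163/3,260 of the full $3,260, so 3,097/3,260 of the $6,000 range has been used: income = $189,800 + $6,000 × 3,097/3,260 = $195,500.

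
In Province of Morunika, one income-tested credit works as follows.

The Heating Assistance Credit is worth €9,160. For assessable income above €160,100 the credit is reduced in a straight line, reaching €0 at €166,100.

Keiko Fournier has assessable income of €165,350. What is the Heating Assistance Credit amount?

Heating Assistance Credit: €165,350 is €5,250 into a €6,000 phase-out range, leaving 750/6,000 of the credit: €9,160 × 750/6,000 = €1,145.

€1,145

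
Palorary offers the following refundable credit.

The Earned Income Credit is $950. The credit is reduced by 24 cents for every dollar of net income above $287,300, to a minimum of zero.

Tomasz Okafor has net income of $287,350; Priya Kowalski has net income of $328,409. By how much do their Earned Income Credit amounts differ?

Tomasz ($287,350): Earned Income Credit: 24% of the $50 excess over $287,300 is $12; credit = $950 − $12 = $938.
Priya ($328,409): Earned Income Credit: 24% of the $41,109 excess over $287,300 is $9,866.16 ≥ base, so the credit is $0.
Difference: |$938 − $0| = $938.

$938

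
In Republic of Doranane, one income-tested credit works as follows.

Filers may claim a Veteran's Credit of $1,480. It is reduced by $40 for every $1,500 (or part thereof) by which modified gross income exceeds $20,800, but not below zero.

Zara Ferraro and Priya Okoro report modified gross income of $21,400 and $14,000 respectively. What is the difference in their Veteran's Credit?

$40

Zara ($21,400): Veteran's Credit: income exceeds $20,800 by $600, which is 1 full-or-partial $1,500 increment; reduction = 1 × $40 = $40, leaving $1,440.
Priya ($14,000): Veteran's Credit: $14,000 is at or below the $20,800 threshold, so the full $1,480 applies.
Difference: |$1,440 − $1,480| = $40.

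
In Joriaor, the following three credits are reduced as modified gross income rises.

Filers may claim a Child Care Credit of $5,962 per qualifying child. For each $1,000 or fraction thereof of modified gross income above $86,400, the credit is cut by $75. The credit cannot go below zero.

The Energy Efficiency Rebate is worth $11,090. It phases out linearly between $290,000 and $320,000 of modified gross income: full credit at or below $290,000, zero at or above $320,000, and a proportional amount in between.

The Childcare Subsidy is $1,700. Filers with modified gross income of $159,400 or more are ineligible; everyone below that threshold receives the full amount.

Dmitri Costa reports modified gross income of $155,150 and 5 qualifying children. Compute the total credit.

$37,425

Child Care Credit: base = 5 × $5,962 = $29,810. income exceeds $86,400 by $68,750, which is 69 full-or-partial $1,000 increments; reduction = 69 × $75 = $5,175, leaving $24,635.
Energy Efficiency Rebate: $155,150 is at or below the $290,000 threshold, so the full $11,090 applies.
Childcare Subsidy: $155,150 is below the $159,400 cutoff, so the full $1,700 applies.
Total: $24,635 + $11,090 + $1,700 = $37,425.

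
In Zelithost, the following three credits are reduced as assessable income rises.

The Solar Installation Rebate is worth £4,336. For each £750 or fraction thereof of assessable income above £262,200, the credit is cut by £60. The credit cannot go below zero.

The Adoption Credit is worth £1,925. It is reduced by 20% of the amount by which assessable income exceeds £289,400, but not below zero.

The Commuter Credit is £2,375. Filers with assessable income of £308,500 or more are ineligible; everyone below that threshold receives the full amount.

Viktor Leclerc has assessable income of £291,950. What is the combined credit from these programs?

Solar Installation Rebate: income exceeds £262,200 by £29,750, which is 40 full-or-partial £750 increments; reduction = 40 × £60 = £2,400, leaving £1,936.
Adoption Credit: 20% of the £2,550 excess over £289,400 is £510; credit = £1,925 − £510 = £1,415.
Commuter Credit: £291,950 is below the £308,500 cutoff, so the full £2,375 applies.
Total: £1,936 + £1,415 + £2,375 = £5,726.

£5,726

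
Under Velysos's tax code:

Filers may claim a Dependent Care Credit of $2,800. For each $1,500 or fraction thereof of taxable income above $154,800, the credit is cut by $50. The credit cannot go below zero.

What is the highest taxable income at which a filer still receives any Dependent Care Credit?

$237,300

After 55 increments the reduction is 55 × $50 = $2,750, leaving $50; one more increment wipes it out. Increment 55 ends at excess 55 × $1,500 = $82,500, so the highest qualifying income is $154,800 + $82,500 = $237,300.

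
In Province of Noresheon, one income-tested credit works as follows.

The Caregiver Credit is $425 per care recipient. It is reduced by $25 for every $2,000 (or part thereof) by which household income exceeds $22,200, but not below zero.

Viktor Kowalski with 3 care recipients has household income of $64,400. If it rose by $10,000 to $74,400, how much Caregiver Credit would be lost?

$125

At $64,400 — base = 3 × $425 = $1,275. income exceeds $22,200 by $42,200, which is 22 full-or-partial $2,000 increments; reduction = 22 × $25 = $550, leaving $725.
At $74,400 — base = 3 × $425 = $1,275. income exceeds $22,200 by $52,200, which is 27 full-or-partial $2,000 increments; reduction = 27 × $25 = $675, leaving $600.
Lost: $725 − $600 = $125.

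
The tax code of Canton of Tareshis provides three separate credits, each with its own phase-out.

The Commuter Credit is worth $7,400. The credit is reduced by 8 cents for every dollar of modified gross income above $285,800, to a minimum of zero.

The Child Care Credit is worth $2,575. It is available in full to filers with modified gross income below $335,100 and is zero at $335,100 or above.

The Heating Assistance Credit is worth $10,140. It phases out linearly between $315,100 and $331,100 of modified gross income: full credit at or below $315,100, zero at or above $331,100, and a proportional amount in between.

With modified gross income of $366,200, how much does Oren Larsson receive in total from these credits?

$968

Commuter Credit: 8% of the $80,400 excess over $285,800 is $6,432; credit = $7,400 − $6,432 = $968.
Child Care Credit: $366,200 meets or exceeds the $335,100 cutoff, so the credit is $0.
Heating Assistance Credit: $366,200 is at or above $331,100, so the credit is $0.
Total: $968 + $0 + $0 = $968.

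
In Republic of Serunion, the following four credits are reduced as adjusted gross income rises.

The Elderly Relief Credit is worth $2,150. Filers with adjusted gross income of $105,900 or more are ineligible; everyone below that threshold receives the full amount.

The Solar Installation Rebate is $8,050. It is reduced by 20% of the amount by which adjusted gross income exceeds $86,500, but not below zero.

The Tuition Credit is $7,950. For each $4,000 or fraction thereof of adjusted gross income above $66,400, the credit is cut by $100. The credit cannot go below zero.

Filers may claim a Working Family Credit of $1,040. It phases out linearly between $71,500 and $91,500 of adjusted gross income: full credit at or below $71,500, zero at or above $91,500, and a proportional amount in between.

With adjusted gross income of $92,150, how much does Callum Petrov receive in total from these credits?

$16,320

Elderly Relief Credit: $92,150 is below the $105,900 cutoff, so the full $2,150 applies.
Solar Installation Rebate: 20% of the $5,650 excess over $86,500 is $1,130; credit = $8,050 − $1,130 = $6,920.
Tuition Credit: income exceeds $66,400 by $25,750, which is 7 full-or-partial $4,000 increments; reduction = 7 × $100 = $700, leaving $7,250.
Working Family Credit: $92,150 is at or above $91,500, so the credit is $0.
Total: $2,150 + $6,920 + $7,250 + $0 = $16,320.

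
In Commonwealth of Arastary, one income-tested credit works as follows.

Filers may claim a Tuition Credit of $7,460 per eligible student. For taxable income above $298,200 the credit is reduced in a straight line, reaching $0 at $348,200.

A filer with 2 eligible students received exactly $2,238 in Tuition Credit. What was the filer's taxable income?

$340,700

Full credit = 2 × $7,460 = $14,920.
$2,238 is 2,238/14,920 of the full $14,920, so 12,682/14,920 of the $50,000 range has been used: income = $298,200 + $50,000 × 12,682/14,920 = $340,700.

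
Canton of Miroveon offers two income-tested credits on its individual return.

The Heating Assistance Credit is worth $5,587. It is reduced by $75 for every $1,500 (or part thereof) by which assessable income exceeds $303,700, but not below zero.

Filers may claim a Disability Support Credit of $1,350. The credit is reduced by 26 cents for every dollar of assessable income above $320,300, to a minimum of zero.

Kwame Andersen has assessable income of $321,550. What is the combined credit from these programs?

Heating Assistance Credit: income exceeds $303,700 by $17,850, which is 12 full-or-partial $1,500 increments; reduction = 12 × $75 = $900, leaving $4,687.
Disability Support Credit: 26% of the $1,250 excess over $320,300 is $325; credit = $1,350 − $325 = $1,025.
Total: $4,687 + $1,025 = $5,712.

$5,712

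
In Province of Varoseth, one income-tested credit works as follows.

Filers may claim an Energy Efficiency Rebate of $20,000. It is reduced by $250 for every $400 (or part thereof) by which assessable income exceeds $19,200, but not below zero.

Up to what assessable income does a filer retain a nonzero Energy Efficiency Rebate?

$50,800

After 79 increments the reduction is 79 × $250 = $19,750, leaving $250; one more increment wipes it out. Increment 79 ends at excess 79 × $400 = $31,600, so the highest qualifying income is $19,200 + $31,600 = $50,800.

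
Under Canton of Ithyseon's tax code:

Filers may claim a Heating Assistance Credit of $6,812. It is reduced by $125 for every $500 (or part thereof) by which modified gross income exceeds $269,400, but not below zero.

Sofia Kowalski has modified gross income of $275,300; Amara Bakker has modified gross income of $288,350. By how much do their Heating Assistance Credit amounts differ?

Sofia ($275,300): Heating Assistance Credit: income exceeds $269,400 by $5,900, which is 12 full-or-partial $500 increments; reduction = 12 × $125 = $1,500, leaving $5,312.
Amara ($288,350): Heating Assistance Credit: income exceeds $269,400 by $18,950, which is 38 full-or-partial $500 increments; reduction = 38 × $125 = $4,750, leaving $2,062.
Difference: |$5,312 − $2,062| = $3,250.

$3,250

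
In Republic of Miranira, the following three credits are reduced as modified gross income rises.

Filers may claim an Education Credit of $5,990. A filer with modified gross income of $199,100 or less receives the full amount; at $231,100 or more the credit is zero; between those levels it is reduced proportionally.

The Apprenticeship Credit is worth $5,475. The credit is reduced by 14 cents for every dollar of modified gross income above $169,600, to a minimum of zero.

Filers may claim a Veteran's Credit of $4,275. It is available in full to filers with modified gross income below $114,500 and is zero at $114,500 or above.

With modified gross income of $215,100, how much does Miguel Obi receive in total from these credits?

Education Credit: $215,100 is $16,000 into a $32,000 phase-out range, leaving 16,000/32,000 of the credit: $5,990 × 16,000/32,000 = $2,995.
Apprenticeship Credit: 14% of the $45,500 excess over $169,600 is $6,370 ≥ base, so the credit is $0.
Veteran's Credit: $215,100 meets or exceeds the $114,500 cutoff, so the credit is $0.
Total: $2,995 + $0 + $0 = $2,995.

$2,995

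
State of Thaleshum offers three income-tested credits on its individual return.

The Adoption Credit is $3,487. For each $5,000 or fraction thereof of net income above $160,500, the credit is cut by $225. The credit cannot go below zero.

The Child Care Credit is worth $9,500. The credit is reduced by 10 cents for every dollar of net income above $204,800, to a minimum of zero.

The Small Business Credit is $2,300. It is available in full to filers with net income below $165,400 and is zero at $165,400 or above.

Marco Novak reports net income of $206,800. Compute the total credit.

$10,537

Adoption Credit: income exceeds $160,500 by $46,300, which is 10 full-or-partial $5,000 increments; reduction = 10 × $225 = $2,250, leaving $1,237.
Child Care Credit: 10% of the $2,000 excess over $204,800 is $200; credit = $9,500 − $200 = $9,300.
Small Business Credit: $206,800 meets or exceeds the $165,400 cutoff, so the credit is $0.
Total: $1,237 + $9,300 + $0 = $10,537.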